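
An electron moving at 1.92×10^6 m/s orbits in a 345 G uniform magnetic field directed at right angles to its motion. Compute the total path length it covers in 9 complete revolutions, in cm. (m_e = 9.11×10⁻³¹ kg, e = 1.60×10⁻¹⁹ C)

L ≈ 1.79 cm

r = mv/(qB) = 3.17×10^-4 m, so one revolution covers 2πr = 1.99×10^-3 m.
In 9 revolutions: L = 9·2πr = 0.0179 m.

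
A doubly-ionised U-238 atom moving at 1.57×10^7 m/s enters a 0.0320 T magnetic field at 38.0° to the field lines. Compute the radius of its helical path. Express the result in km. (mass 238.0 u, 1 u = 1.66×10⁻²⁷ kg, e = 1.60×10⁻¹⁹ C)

Only the perpendicular component v⊥ = v sin38.0° = 9.67×10^6 m/s is bent by the field.
r = m v⊥ /(qB) = (3.95×10^-25)(9.67×10^6) / [(2×1.60×10^-19)(0.0320)] = 373 m.

r ≈ 0.373 km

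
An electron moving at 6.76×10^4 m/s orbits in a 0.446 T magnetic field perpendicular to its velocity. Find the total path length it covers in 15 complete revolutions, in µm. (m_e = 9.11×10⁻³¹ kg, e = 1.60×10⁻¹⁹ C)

r = mv/(qB) = 8.63×10^-7 m, so one revolution covers 2πr = 5.42×10^-6 m.
In 15 revolutions: L = 15·2πr = 8.13×10^-5 m.

L ≈ 81.3 µm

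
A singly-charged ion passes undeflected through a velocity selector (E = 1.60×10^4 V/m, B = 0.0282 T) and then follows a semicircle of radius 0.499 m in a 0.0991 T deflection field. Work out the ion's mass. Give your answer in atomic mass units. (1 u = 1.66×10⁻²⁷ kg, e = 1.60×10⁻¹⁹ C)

v = E/B₁ = 5.67×10^5 m/s.
From r = mv/(qB₂), m = qB₂r/v = (1×1.60×10^-19)(0.0991)(0.499) / (5.67×10^5) = 1.39×10^-26 kg.
In atomic mass units: m = 1.39×10^-26 / 1.66×10^-27 = 8.40 u.

m ≈ 8.40 u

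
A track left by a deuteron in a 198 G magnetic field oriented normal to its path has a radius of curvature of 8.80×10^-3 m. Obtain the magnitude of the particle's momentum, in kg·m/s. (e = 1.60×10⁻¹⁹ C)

p ≈ 2.79×10^-23 kg·m/s

Since qvB = mv²/r, the momentum p = mv = qBr.
p = (1×1.60×10^-19)(0.0198)(8.80×10^-3) = 2.79×10^-23 kg·m/s.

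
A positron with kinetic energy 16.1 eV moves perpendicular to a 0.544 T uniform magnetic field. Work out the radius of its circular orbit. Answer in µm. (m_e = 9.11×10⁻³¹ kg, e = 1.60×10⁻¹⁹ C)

r ≈ 24.9 µm

Convert the energy: K = 16.1 eV = 2.58×10^-18 J.
v = √(2K/m) = √(2·2.58×10^-18/9.11×10^-31) = 2.38×10^6 m/s.
r = mv/(qB) = (9.11×10^-31)(2.38×10^6) / [(1×1.60×10^-19)(0.544)] = 2.49×10^-5 m.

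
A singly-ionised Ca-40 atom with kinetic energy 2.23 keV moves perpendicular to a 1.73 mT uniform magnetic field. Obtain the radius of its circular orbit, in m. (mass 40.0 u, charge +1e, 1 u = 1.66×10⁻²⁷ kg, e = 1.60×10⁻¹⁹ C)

r ≈ 24.9 m

Convert the energy: K = 2.23 keV = 3.57×10^-16 J.
v = √(2K/m) = √(2·3.57×10^-16/6.64×10^-26) = 1.04×10^5 m/s.
r = mv/(qB) = (6.64×10^-26)(1.04×10^5) / [(1×1.60×10^-19)(1.73×10^-3)] = 24.9 m.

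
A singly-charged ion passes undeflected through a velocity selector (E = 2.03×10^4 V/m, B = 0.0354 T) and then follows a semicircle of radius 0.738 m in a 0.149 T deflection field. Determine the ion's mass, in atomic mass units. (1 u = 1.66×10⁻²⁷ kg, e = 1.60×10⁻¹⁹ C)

m ≈ 18.5 u

v = E/B₁ = 5.73×10^5 m/s.
From r = mv/(qB₂), m = qB₂r/v = (1×1.60×10^-19)(0.149)(0.738) / (5.73×10^5) = 3.07×10^-26 kg.
In atomic mass units: m = 3.07×10^-26 / 1.66×10^-27 = 18.5 u.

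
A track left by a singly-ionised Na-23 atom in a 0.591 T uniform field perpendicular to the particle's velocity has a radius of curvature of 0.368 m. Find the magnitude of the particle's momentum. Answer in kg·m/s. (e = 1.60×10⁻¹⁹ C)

Since qvB = mv²/r, the momentum p = mv = qBr.
p = (1×1.60×10^-19)(0.591)(0.368) = 3.48×10^-20 kg·m/s.

p ≈ 3.48×10^-20 kg·m/s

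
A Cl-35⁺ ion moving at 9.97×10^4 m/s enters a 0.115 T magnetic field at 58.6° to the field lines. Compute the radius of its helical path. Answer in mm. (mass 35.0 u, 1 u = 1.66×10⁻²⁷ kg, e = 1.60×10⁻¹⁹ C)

r ≈ 269 mm

Only the perpendicular component v⊥ = v sin58.6° = 8.51×10^4 m/s is bent by the field.
r = m v⊥ /(qB) = (5.81×10^-26)(8.51×10^4) / [(1×1.60×10^-19)(0.115)] = 0.269 m.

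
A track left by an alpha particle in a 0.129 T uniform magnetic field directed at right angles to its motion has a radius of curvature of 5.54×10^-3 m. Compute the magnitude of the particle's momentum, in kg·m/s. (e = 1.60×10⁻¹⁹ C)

p ≈ 2.29×10^-22 kg·m/s

Since qvB = mv²/r, the momentum p = mv = qBr.
p = (2×1.60×10^-19)(0.129)(5.54×10^-3) = 2.29×10^-22 kg·m/s.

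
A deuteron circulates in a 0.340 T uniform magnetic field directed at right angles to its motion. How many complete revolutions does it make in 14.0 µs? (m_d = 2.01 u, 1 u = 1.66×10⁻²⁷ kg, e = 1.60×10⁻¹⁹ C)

T = 2πm/(qB) = 2π(3.3366×10^-27) / [(1×1.60×10^-19)(0.340)] = 3.8538×10^-7 s.
N = t/T = 1.40×10^-5 / 3.8538×10^-7 ≈ 36.33, so 36 complete revolutions.

N = 36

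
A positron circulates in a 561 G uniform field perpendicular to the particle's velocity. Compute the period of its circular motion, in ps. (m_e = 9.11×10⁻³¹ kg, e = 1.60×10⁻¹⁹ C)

T ≈ 638 ps

The cyclotron period is independent of speed: T = 2πm/(qB).
T = 2π(9.11×10^-31) / [(1×1.60×10^-19)(0.0561)] = 6.38×10^-10 s.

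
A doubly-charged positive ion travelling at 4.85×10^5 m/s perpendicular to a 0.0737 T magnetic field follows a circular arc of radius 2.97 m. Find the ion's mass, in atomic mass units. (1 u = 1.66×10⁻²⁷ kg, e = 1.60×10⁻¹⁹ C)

qvB = mv²/r ⇒ m = qBr/v.
m = (2×1.60×10^-19)(0.0737)(2.97) / (4.85×10^5) = 1.44×10^-25 kg = 87.0 u.

m ≈ 87.0 u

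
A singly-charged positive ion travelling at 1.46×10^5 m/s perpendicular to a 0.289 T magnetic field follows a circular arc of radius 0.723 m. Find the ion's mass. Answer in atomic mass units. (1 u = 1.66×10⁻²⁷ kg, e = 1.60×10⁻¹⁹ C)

qvB = mv²/r ⇒ m = qBr/v.
m = (1×1.60×10^-19)(0.289)(0.723) / (1.46×10^5) = 2.29×10^-25 kg = 138 u.

m ≈ 138 u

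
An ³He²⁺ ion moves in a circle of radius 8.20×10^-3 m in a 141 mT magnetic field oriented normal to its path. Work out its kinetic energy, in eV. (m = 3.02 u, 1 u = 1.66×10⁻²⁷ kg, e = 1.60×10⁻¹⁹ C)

v = qBr/m = (2×1.60×10^-19)(0.141)(8.20×10^-3) / (5.01×10^-27) = 7.38×10^4 m/s.
K = ½mv² = 0.5·(5.01×10^-27)·(7.38×10^4)² = 1.37×10^-17 J = 85.3 eV.

K ≈ 85.3 eV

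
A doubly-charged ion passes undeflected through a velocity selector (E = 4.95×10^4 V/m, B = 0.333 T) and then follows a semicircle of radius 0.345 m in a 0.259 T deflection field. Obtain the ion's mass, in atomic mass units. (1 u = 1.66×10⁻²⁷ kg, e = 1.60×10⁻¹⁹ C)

v = E/B₁ = 1.49×10^5 m/s.
From r = mv/(qB₂), m = qB₂r/v = (2×1.60×10^-19)(0.259)(0.345) / (1.49×10^5) = 1.92×10^-25 kg.
In atomic mass units: m = 1.92×10^-25 / 1.66×10^-27 = 116 u.

m ≈ 116 u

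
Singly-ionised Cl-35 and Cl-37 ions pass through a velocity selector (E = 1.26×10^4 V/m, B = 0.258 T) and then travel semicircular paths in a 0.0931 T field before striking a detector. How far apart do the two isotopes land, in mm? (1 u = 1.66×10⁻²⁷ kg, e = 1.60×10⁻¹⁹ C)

Δd ≈ 21.8 mm

Both emerge at v = E/B₁ = 4.88×10^4 m/s.
r = mv/(qB₂), so r₁ = 0.1905 m and r₂ = 0.2014 m, giving Δr = 0.0109 m.
After a semicircle each ion lands a diameter 2r from the entry slit, so the separation is 2Δr = 0.0218 m.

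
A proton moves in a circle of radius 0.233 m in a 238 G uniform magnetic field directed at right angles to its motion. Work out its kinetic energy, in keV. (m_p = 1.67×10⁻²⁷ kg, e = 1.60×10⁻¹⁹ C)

K ≈ 1.47 keV

v = qBr/m = (1×1.60×10^-19)(0.0238)(0.233) / (1.67×10^-27) = 5.31×10^5 m/s.
K = ½mv² = 0.5·(1.67×10^-27)·(5.31×10^5)² = 2.36×10^-16 J = 1.47 keV.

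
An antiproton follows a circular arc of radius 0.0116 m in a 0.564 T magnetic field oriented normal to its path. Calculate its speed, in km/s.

From qvB = mv²/r, v = qBr/m.
v = (1×1.60×10^-19)(0.564)(0.0116) / (1.67×10^-27) = 6.27×10^5 m/s.

v ≈ 627 km/s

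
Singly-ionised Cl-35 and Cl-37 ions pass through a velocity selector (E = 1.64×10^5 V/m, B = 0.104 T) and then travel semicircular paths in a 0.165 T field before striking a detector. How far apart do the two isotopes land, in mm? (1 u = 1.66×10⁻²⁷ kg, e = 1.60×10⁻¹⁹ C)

Δd ≈ 397 mm

Both emerge at v = E/B₁ = 1.58×10^6 m/s.
r = mv/(qB₂), so r₁ = 3.470 m and r₂ = 3.669 m, giving Δr = 0.198 m.
After a semicircle each ion lands a diameter 2r from the entry slit, so the separation is 2Δr = 0.397 m.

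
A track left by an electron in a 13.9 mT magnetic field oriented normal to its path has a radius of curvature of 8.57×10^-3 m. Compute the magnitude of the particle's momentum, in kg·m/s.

p ≈ 1.91×10^-23 kg·m/s

Since qvB = mv²/r, the momentum p = mv = qBr.
p = (1×1.60×10^-19)(0.0139)(8.57×10^-3) = 1.91×10^-23 kg·m/s.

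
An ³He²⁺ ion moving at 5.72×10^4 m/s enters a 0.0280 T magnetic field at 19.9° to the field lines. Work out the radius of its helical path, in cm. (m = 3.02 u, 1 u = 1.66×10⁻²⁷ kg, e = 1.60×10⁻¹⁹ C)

r ≈ 1.09 cm

Only the perpendicular component v⊥ = v sin19.9° = 1.95×10^4 m/s is bent by the field.
r = m v⊥ /(qB) = (5.01×10^-27)(1.95×10^4) / [(2×1.60×10^-19)(0.0280)] = 0.0109 m.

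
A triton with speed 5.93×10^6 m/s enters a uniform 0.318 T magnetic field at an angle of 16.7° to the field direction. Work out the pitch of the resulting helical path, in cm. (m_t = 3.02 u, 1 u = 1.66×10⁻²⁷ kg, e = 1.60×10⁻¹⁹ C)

The velocity component along B is v∥ = v cos16.7° = 5.68×10^6 m/s.
The cyclotron period T = 2πm/(qB) = 6.19×10^-7 s is set by m, q, B alone.
Pitch = v∥·T = (5.68×10^6)(6.19×10^-7) = 3.52 m.

pitch ≈ 352 cm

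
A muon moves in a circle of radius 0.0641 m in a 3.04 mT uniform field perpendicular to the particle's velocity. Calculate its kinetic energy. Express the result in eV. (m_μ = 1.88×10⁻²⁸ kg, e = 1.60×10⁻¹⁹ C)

v = qBr/m = (1×1.60×10^-19)(3.04×10^-3)(0.0641) / (1.88×10^-28) = 1.66×10^5 m/s.
K = ½mv² = 0.5·(1.88×10^-28)·(1.66×10^5)² = 2.59×10^-18 J = 16.2 eV.

K ≈ 16.2 eV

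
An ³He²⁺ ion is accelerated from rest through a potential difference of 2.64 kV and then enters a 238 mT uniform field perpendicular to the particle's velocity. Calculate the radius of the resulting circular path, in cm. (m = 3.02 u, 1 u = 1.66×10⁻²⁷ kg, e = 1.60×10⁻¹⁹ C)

The kinetic energy gained is K = qV = (2×1.60×10^-19)(2640) = 8.45×10^-16 J.
v = √(2K/m) = 5.81×10^5 m/s.
r = mv/(qB) = (5.01×10^-27)(5.81×10^5) / [(2×1.60×10^-19)(0.238)] = 0.0382 m.

r ≈ 3.82 cm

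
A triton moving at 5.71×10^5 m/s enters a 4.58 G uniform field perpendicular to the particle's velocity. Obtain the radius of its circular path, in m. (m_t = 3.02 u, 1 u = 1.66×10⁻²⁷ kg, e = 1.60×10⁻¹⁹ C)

r ≈ 39.1 m

The magnetic force provides the centripetal force: qvB = mv²/r, so r = mv/(qB).
r = (5.01×10^-27 kg)(5.71×10^5 m/s) / [(1×1.60×10^-19 C)(4.58×10^-4 T)] = 39.1 m.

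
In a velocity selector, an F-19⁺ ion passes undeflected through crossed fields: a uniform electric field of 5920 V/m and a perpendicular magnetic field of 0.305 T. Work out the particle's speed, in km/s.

For zero net force, qE = qvB, so v = E/B.
v = (5920) / (0.305) = 1.94×10^4 m/s.

v ≈ 19.4 km/s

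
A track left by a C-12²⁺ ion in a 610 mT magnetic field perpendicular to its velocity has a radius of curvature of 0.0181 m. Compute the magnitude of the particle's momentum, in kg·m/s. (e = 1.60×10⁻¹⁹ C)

p ≈ 3.53×10^-21 kg·m/s

Since qvB = mv²/r, the momentum p = mv = qBr.
p = (2×1.60×10^-19)(0.610)(0.0181) = 3.53×10^-21 kg·m/s.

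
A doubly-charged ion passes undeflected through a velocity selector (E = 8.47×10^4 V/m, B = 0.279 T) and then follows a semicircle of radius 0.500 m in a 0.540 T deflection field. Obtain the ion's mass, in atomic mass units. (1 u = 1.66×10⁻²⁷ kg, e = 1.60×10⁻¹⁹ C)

m ≈ 171 u

v = E/B₁ = 3.04×10^5 m/s.
From r = mv/(qB₂), m = qB₂r/v = (2×1.60×10^-19)(0.540)(0.500) / (3.04×10^5) = 2.85×10^-25 kg.
In atomic mass units: m = 2.85×10^-25 / 1.66×10^-27 = 171 u.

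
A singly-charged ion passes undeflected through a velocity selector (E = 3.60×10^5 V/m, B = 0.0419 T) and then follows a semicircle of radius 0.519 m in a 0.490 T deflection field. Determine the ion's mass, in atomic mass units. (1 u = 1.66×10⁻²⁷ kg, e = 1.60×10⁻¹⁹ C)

v = E/B₁ = 8.59×10^6 m/s.
From r = mv/(qB₂), m = qB₂r/v = (1×1.60×10^-19)(0.490)(0.519) / (8.59×10^6) = 4.74×10^-27 kg.
In atomic mass units: m = 4.74×10^-27 / 1.66×10^-27 = 2.85 u.

m ≈ 2.85 u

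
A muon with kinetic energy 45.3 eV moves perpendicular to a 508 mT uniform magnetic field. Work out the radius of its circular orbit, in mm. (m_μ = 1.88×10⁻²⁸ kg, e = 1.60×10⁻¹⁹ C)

Convert the energy: K = 45.3 eV = 7.25×10^-18 J.
v = √(2K/m) = √(2·7.25×10^-18/1.88×10^-28) = 2.78×10^5 m/s.
r = mv/(qB) = (1.88×10^-28)(2.78×10^5) / [(1×1.60×10^-19)(0.508)] = 6.42×10^-4 m.

r ≈ 0.642 mm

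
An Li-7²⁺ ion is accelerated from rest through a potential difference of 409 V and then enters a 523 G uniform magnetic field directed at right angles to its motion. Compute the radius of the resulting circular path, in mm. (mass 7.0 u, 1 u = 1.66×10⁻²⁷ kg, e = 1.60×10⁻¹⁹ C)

The kinetic energy gained is K = qV = (2×1.60×10^-19)(409) = 1.31×10^-16 J.
v = √(2K/m) = 1.50×10^5 m/s.
r = mv/(qB) = (1.16×10^-26)(1.50×10^5) / [(2×1.60×10^-19)(0.0523)] = 0.104 m.

r ≈ 104 mm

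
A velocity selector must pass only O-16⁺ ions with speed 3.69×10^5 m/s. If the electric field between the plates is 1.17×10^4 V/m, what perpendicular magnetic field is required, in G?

B ≈ 317 G

qE = qvB ⇒ B = E/v = (1.17×10^4) / (3.69×10^5) = 0.0317 T.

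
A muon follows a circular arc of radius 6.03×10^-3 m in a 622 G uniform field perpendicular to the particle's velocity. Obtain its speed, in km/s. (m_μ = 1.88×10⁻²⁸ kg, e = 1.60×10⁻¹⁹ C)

From qvB = mv²/r, v = qBr/m.
v = (1×1.60×10^-19)(0.0622)(6.03×10^-3) / (1.88×10^-28) = 3.19×10^5 m/s.

v ≈ 319 km/s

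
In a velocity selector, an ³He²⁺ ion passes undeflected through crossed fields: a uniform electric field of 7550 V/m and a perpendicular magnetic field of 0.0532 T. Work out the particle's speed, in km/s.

For zero net force, qE = qvB, so v = E/B.
v = (7550) / (0.0532) = 1.42×10^5 m/s.

v ≈ 142 km/s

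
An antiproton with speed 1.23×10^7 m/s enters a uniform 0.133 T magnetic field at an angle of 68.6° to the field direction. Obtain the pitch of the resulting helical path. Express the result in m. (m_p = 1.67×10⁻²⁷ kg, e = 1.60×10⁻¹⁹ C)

The velocity component along B is v∥ = v cos68.6° = 4.49×10^6 m/s.
The cyclotron period T = 2πm/(qB) = 4.93×10^-7 s is set by m, q, B alone.
Pitch = v∥·T = (4.49×10^6)(4.93×10^-7) = 2.21 m.

pitch ≈ 2.21 m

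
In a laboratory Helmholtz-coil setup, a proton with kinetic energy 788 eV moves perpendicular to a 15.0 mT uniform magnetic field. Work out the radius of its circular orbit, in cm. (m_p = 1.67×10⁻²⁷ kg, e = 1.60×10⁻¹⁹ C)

Convert the energy: K = 788 eV = 1.26×10^-16 J.
v = √(2K/m) = √(2·1.26×10^-16/1.67×10^-27) = 3.89×10^5 m/s.
r = mv/(qB) = (1.67×10^-27)(3.89×10^5) / [(1×1.60×10^-19)(0.0150)] = 0.270 m.

r ≈ 27.0 cm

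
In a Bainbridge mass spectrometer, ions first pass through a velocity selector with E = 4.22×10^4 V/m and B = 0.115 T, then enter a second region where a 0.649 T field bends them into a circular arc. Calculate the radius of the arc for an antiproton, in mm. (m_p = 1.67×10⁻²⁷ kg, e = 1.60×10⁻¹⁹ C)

r ≈ 5.90 mm

The selector passes v = E/B = 4.22×10^4/0.115 = 3.67×10^5 m/s.
In the deflection region, r = mv/(qB₂) = (1.67×10^-27)(3.67×10^5) / [(1×1.60×10^-19)(0.649)] = 5.90×10^-3 m.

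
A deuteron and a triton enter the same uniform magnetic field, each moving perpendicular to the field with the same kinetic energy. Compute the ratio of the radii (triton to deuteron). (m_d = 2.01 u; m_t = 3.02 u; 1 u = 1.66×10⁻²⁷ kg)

ratio ≈ 1.23

r = √(2mK)/(qB) ⇒ at equal K, r ∝ √m/q.
r_{triton}/r_{deuteron} = 1.23.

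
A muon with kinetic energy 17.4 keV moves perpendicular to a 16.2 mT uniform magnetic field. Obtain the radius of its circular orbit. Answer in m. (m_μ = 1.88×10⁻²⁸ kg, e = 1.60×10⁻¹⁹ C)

Convert the energy: K = 17.4 keV = 2.78×10^-15 J.
v = √(2K/m) = √(2·2.78×10^-15/1.88×10^-28) = 5.44×10^6 m/s.
r = mv/(qB) = (1.88×10^-28)(5.44×10^6) / [(1×1.60×10^-19)(0.0162)] = 0.395 m.

r ≈ 0.395 m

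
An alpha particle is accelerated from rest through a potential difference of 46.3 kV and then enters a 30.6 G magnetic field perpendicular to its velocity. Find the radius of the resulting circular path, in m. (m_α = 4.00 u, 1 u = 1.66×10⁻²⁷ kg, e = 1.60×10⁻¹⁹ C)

The kinetic energy gained is K = qV = (2×1.60×10^-19)(4.63×10^4) = 1.48×10^-14 J.
v = √(2K/m) = 2.11×10^6 m/s.
r = mv/(qB) = (6.64×10^-27)(2.11×10^6) / [(2×1.60×10^-19)(3.06×10^-3)] = 14.3 m.

r ≈ 14.3 m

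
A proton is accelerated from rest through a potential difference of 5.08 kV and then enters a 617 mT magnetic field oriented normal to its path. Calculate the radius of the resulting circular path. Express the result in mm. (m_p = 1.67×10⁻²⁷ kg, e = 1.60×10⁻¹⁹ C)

r ≈ 16.7 mm

The kinetic energy gained is K = qV = (1×1.60×10^-19)(5080) = 8.13×10^-16 J.
v = √(2K/m) = 9.87×10^5 m/s.
r = mv/(qB) = (1.67×10^-27)(9.87×10^5) / [(1×1.60×10^-19)(0.617)] = 0.0167 m.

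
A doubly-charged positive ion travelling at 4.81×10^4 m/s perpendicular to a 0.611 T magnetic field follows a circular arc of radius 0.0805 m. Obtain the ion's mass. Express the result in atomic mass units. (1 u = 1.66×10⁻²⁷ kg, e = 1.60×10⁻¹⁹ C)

m ≈ 197 u

qvB = mv²/r ⇒ m = qBr/v.
m = (2×1.60×10^-19)(0.611)(0.0805) / (4.81×10^4) = 3.27×10^-25 kg = 197 u.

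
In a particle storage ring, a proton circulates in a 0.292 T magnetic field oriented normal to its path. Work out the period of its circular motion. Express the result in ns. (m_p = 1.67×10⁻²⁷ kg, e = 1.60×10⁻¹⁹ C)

The cyclotron period is independent of speed: T = 2πm/(qB).
T = 2π(1.67×10^-27) / [(1×1.60×10^-19)(0.292)] = 2.25×10^-7 s.

T ≈ 225 ns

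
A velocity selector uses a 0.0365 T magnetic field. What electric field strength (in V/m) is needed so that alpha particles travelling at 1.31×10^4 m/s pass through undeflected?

E ≈ 478 V/m

qE = qvB ⇒ E = vB = (1.31×10^4)(0.0365) = 478 V/m.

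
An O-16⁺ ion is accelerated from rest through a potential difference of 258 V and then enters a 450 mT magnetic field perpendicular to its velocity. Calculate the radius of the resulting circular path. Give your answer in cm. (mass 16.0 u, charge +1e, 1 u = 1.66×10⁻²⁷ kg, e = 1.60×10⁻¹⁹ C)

The kinetic energy gained is K = qV = (1×1.60×10^-19)(258) = 4.13×10^-17 J.
v = √(2K/m) = 5.58×10^4 m/s.
r = mv/(qB) = (2.66×10^-26)(5.58×10^4) / [(1×1.60×10^-19)(0.450)] = 0.0206 m.

r ≈ 2.06 cm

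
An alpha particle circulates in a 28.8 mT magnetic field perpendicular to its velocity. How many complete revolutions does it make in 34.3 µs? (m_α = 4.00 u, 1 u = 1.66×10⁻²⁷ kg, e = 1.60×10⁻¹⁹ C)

T = 2πm/(qB) = 2π(6.64×10^-27) / [(2×1.60×10^-19)(0.0288)] = 4.5269×10^-6 s.
N = t/T = 3.43×10^-5 / 4.5269×10^-6 ≈ 7.58, so 7 complete revolutions.

N = 7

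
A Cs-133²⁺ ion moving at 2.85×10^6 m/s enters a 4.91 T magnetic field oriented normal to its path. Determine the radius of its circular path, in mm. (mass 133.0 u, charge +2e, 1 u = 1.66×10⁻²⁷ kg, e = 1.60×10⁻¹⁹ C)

The magnetic force provides the centripetal force: qvB = mv²/r, so r = mv/(qB).
r = (2.21×10^-25 kg)(2.85×10^6 m/s) / [(2×1.60×10^-19 C)(4.91 T)] = 0.400 m.

r ≈ 400 mm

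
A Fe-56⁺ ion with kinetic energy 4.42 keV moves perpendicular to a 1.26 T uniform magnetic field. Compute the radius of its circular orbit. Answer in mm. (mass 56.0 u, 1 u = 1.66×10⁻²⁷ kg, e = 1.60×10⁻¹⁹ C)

r ≈ 56.9 mm

Convert the energy: K = 4.42 keV = 7.07×10^-16 J.
v = √(2K/m) = √(2·7.07×10^-16/9.30×10^-26) = 1.23×10^5 m/s.
r = mv/(qB) = (9.30×10^-26)(1.23×10^5) / [(1×1.60×10^-19)(1.26)] = 0.0569 m.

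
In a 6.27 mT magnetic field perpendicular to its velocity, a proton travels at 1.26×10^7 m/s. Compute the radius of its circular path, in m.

The magnetic force provides the centripetal force: qvB = mv²/r, so r = mv/(qB).
r = (1.67×10^-27 kg)(1.26×10^7 m/s) / [(1×1.60×10^-19 C)(6.27×10^-3 T)] = 21.0 m.

r ≈ 21.0 m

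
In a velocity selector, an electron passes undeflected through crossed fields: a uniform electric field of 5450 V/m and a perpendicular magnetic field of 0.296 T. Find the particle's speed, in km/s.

v ≈ 18.4 km/s

For zero net force, qE = qvB, so v = E/B.
v = (5450) / (0.296) = 1.84×10^4 m/s.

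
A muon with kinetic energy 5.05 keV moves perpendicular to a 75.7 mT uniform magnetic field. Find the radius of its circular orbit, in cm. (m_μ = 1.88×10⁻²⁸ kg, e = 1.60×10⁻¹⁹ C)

Convert the energy: K = 5.05 keV = 8.08×10^-16 J.
v = √(2K/m) = √(2·8.08×10^-16/1.88×10^-28) = 2.93×10^6 m/s.
r = mv/(qB) = (1.88×10^-28)(2.93×10^6) / [(1×1.60×10^-19)(0.0757)] = 0.0455 m.

r ≈ 4.55 cm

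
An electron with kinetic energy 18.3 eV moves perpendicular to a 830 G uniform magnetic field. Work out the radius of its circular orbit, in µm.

Convert the energy: K = 18.3 eV = 2.93×10^-18 J.
v = √(2K/m) = √(2·2.93×10^-18/9.11×10^-31) = 2.54×10^6 m/s.
r = mv/(qB) = (9.11×10^-31)(2.54×10^6) / [(1×1.60×10^-19)(0.0830)] = 1.74×10^-4 m.

r ≈ 174 µm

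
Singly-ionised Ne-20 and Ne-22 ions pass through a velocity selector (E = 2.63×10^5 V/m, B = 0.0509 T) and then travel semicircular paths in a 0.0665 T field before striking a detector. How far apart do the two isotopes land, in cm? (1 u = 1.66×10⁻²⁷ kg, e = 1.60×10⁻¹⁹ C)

Δd ≈ 322 cm

Both emerge at v = E/B₁ = 5.17×10^6 m/s.
r = mv/(qB₂), so r₁ = 16.12 m and r₂ = 17.73 m, giving Δr = 1.61 m.
After a semicircle each ion lands a diameter 2r from the entry slit, so the separation is 2Δr = 3.22 m.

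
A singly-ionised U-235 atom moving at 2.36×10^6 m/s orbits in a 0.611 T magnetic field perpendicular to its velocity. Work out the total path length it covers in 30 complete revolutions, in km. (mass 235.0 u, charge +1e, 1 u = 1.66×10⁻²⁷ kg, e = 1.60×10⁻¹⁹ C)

L ≈ 1.78 km

r = mv/(qB) = 9.42 m, so one revolution covers 2πr = 59.2 m.
In 30 revolutions: L = 30·2πr = 1780 m.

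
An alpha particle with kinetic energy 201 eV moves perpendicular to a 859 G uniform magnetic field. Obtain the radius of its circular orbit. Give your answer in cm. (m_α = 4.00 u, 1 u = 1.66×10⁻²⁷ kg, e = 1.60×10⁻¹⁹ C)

r ≈ 2.38 cm

Convert the energy: K = 201 eV = 3.22×10^-17 J.
v = √(2K/m) = √(2·3.22×10^-17/6.64×10^-27) = 9.84×10^4 m/s.
r = mv/(qB) = (6.64×10^-27)(9.84×10^4) / [(2×1.60×10^-19)(0.0859)] = 0.0238 m.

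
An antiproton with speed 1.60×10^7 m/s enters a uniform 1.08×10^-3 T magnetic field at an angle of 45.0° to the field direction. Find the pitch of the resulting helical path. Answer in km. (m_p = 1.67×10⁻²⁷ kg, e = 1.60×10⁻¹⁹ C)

The velocity component along B is v∥ = v cos45.0° = 1.13×10^7 m/s.
The cyclotron period T = 2πm/(qB) = 6.07×10^-5 s is set by m, q, B alone.
Pitch = v∥·T = (1.13×10^7)(6.07×10^-5) = 687 m.

pitch ≈ 0.687 km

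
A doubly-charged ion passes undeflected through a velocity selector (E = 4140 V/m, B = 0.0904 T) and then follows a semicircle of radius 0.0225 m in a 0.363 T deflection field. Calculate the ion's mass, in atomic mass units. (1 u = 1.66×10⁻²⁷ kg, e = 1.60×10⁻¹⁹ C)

m ≈ 34.4 u

v = E/B₁ = 4.58×10^4 m/s.
From r = mv/(qB₂), m = qB₂r/v = (2×1.60×10^-19)(0.363)(0.0225) / (4.58×10^4) = 5.71×10^-26 kg.
In atomic mass units: m = 5.71×10^-26 / 1.66×10^-27 = 34.4 u.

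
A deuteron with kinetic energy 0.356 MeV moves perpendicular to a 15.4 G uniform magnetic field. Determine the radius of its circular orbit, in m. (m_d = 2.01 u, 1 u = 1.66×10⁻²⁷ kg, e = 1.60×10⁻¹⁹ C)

Convert the energy: K = 0.356 MeV = 5.70×10^-14 J.
v = √(2K/m) = √(2·5.70×10^-14/3.34×10^-27) = 5.84×10^6 m/s.
r = mv/(qB) = (3.34×10^-27)(5.84×10^6) / [(1×1.60×10^-19)(1.54×10^-3)] = 79.1 m.

r ≈ 79.1 m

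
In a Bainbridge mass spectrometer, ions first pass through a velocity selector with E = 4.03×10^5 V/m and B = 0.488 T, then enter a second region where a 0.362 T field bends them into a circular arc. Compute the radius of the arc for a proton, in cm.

The selector passes v = E/B = 4.03×10^5/0.488 = 8.26×10^5 m/s.
In the deflection region, r = mv/(qB₂) = (1.67×10^-27)(8.26×10^5) / [(1×1.60×10^-19)(0.362)] = 0.0238 m.

r ≈ 2.38 cm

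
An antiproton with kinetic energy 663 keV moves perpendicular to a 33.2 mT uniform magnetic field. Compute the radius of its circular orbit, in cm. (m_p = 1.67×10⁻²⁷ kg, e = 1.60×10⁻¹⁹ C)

r ≈ 354 cm

Convert the energy: K = 663 keV = 1.06×10^-13 J.
v = √(2K/m) = √(2·1.06×10^-13/1.67×10^-27) = 1.13×10^7 m/s.
r = mv/(qB) = (1.67×10^-27)(1.13×10^7) / [(1×1.60×10^-19)(0.0332)] = 3.54 m.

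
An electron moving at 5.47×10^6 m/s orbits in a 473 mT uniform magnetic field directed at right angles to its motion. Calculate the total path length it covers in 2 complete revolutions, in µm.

L ≈ 827 µm

r = mv/(qB) = 6.58×10^-5 m, so one revolution covers 2πr = 4.14×10^-4 m.
In 2 revolutions: L = 2·2πr = 8.27×10^-4 m.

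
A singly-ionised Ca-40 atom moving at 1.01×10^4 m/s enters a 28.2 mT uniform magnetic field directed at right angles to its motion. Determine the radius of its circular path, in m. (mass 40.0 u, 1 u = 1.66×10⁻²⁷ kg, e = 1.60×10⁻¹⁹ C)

The magnetic force provides the centripetal force: qvB = mv²/r, so r = mv/(qB).
r = (6.64×10^-26 kg)(1.01×10^4 m/s) / [(1×1.60×10^-19 C)(0.0282 T)] = 0.149 m.

r ≈ 0.149 m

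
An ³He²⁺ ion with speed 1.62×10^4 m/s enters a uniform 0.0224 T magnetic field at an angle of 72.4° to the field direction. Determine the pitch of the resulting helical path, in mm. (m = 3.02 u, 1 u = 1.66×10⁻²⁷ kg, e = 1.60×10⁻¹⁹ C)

pitch ≈ 21.5 mm

The velocity component along B is v∥ = v cos72.4° = 4900 m/s.
The cyclotron period T = 2πm/(qB) = 4.39×10^-6 s is set by m, q, B alone.
Pitch = v∥·T = (4900)(4.39×10^-6) = 0.0215 m.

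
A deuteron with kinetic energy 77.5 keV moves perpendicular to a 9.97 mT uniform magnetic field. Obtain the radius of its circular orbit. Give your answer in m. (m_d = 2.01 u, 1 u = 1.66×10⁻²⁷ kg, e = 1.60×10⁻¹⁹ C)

r ≈ 5.70 m

Convert the energy: K = 77.5 keV = 1.24×10^-14 J.
v = √(2K/m) = √(2·1.24×10^-14/3.34×10^-27) = 2.73×10^6 m/s.
r = mv/(qB) = (3.34×10^-27)(2.73×10^6) / [(1×1.60×10^-19)(9.97×10^-3)] = 5.70 m.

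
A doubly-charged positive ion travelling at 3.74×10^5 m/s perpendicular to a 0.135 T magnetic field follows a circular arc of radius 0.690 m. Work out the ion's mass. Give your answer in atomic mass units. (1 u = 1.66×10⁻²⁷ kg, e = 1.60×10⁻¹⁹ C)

m ≈ 48.0 u

qvB = mv²/r ⇒ m = qBr/v.
m = (2×1.60×10^-19)(0.135)(0.690) / (3.74×10^5) = 7.97×10^-26 kg = 48.0 u.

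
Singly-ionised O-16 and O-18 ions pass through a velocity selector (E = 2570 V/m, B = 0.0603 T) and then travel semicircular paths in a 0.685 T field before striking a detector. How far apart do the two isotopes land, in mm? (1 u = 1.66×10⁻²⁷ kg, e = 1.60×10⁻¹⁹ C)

Δd ≈ 2.58 mm

Both emerge at v = E/B₁ = 4.26×10^4 m/s.
r = mv/(qB₂), so r₁ = 0.01033 m and r₂ = 0.01162 m, giving Δr = 1.29×10^-3 m.
After a semicircle each ion lands a diameter 2r from the entry slit, so the separation is 2Δr = 2.58×10^-3 m.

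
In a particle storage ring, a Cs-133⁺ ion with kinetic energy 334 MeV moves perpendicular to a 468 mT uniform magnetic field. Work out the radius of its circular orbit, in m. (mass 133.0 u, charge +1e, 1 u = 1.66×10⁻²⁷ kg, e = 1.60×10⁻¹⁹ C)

Convert the energy: K = 334 MeV = 5.34×10^-11 J.
v = √(2K/m) = √(2·5.34×10^-11/2.21×10^-25) = 2.20×10^7 m/s.
r = mv/(qB) = (2.21×10^-25)(2.20×10^7) / [(1×1.60×10^-19)(0.468)] = 64.9 m.

r ≈ 64.9 m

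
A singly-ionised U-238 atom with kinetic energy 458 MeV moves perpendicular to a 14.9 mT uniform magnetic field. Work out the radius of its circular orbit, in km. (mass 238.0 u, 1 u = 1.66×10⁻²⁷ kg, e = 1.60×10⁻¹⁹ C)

Convert the energy: K = 458 MeV = 7.33×10^-11 J.
v = √(2K/m) = √(2·7.33×10^-11/3.95×10^-25) = 1.93×10^7 m/s.
r = mv/(qB) = (3.95×10^-25)(1.93×10^7) / [(1×1.60×10^-19)(0.0149)] = 3190 m.

r ≈ 3.19 km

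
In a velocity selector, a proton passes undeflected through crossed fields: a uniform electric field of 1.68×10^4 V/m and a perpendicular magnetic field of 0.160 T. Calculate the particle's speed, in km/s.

For zero net force, qE = qvB, so v = E/B.
v = (1.68×10^4) / (0.160) = 1.05×10^5 m/s.

v ≈ 105 km/s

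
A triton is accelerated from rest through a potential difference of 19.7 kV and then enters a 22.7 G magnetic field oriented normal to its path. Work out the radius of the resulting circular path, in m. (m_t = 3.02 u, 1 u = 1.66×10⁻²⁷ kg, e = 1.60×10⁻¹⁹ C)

r ≈ 15.5 m

The kinetic energy gained is K = qV = (1×1.60×10^-19)(1.97×10^4) = 3.15×10^-15 J.
v = √(2K/m) = 1.12×10^6 m/s.
r = mv/(qB) = (5.01×10^-27)(1.12×10^6) / [(1×1.60×10^-19)(2.27×10^-3)] = 15.5 m.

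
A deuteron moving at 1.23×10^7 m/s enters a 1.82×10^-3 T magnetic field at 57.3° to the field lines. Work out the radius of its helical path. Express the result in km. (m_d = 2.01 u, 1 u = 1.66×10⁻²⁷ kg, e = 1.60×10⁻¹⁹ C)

Only the perpendicular component v⊥ = v sin57.3° = 1.04×10^7 m/s is bent by the field.
r = m v⊥ /(qB) = (3.34×10^-27)(1.04×10^7) / [(1×1.60×10^-19)(1.82×10^-3)] = 119 m.

r ≈ 0.119 km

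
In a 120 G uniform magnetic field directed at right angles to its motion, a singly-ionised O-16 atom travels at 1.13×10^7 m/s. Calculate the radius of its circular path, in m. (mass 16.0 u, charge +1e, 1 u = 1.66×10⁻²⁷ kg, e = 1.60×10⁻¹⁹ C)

r ≈ 156 m

The magnetic force provides the centripetal force: qvB = mv²/r, so r = mv/(qB).
r = (2.66×10^-26 kg)(1.13×10^7 m/s) / [(1×1.60×10^-19 C)(0.0120 T)] = 156 m.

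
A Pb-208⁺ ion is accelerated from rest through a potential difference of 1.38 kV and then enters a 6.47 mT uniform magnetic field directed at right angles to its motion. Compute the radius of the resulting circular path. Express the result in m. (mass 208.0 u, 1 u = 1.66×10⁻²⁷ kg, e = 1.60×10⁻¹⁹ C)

The kinetic energy gained is K = qV = (1×1.60×10^-19)(1380) = 2.21×10^-16 J.
v = √(2K/m) = 3.58×10^4 m/s.
r = mv/(qB) = (3.45×10^-25)(3.58×10^4) / [(1×1.60×10^-19)(6.47×10^-3)] = 11.9 m.

r ≈ 11.9 m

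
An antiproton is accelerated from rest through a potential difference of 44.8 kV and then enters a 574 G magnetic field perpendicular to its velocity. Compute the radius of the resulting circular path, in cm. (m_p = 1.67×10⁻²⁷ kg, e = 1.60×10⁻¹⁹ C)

r ≈ 53.3 cm

The kinetic energy gained is K = qV = (1×1.60×10^-19)(4.48×10^4) = 7.17×10^-15 J.
v = √(2K/m) = 2.93×10^6 m/s.
r = mv/(qB) = (1.67×10^-27)(2.93×10^6) / [(1×1.60×10^-19)(0.0574)] = 0.533 m.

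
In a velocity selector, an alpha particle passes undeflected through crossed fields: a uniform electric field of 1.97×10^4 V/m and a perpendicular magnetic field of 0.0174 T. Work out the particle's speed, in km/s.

v ≈ 1130 km/s

For zero net force, qE = qvB, so v = E/B.
v = (1.97×10^4) / (0.0174) = 1.13×10^6 m/s.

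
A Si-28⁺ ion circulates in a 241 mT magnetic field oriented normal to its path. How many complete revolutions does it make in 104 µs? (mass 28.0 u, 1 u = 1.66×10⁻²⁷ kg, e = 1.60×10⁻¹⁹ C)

T = 2πm/(qB) = 2π(4.648×10^-26) / [(1×1.60×10^-19)(0.241)] = 7.5737×10^-6 s.
N = t/T = 1.04×10^-4 / 7.5737×10^-6 ≈ 13.73, so 13 complete revolutions.

N = 13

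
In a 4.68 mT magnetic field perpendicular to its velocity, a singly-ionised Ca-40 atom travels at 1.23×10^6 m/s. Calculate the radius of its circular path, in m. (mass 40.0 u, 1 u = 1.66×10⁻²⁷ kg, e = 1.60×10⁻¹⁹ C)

r ≈ 109 m

The magnetic force provides the centripetal force: qvB = mv²/r, so r = mv/(qB).
r = (6.64×10^-26 kg)(1.23×10^6 m/s) / [(1×1.60×10^-19 C)(4.68×10^-3 T)] = 109 m.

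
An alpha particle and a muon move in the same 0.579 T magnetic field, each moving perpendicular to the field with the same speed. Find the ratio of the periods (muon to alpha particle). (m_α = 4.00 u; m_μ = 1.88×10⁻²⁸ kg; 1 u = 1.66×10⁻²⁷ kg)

T = 2πm/(qB) is independent of speed, so T₂/T₁ = (m₂/q₂)/(m₁/q₁).
T_{muon}/T_{alpha particle} = (1.88×10^-28/1e) / (6.64×10^-27/2e) = 0.0566.

ratio ≈ 0.0566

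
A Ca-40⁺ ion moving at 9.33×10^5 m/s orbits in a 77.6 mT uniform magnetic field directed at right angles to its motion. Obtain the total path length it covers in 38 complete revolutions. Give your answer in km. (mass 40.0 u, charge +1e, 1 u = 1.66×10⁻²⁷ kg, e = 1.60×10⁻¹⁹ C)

r = mv/(qB) = 4.99 m, so one revolution covers 2πr = 31.4 m.
In 38 revolutions: L = 38·2πr = 1190 m.

L ≈ 1.19 km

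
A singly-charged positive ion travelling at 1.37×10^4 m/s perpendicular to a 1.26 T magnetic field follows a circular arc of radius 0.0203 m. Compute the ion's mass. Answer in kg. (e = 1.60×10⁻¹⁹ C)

qvB = mv²/r ⇒ m = qBr/v.
m = (1×1.60×10^-19)(1.26)(0.0203) / (1.37×10^4) = 2.99×10^-25 kg.

m ≈ 2.99×10^-25 kg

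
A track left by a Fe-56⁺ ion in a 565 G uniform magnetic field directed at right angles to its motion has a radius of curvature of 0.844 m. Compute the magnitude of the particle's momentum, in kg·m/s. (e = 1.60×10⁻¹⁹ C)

Since qvB = mv²/r, the momentum p = mv = qBr.
p = (1×1.60×10^-19)(0.0565)(0.844) = 7.63×10^-21 kg·m/s.

p ≈ 7.63×10^-21 kg·m/s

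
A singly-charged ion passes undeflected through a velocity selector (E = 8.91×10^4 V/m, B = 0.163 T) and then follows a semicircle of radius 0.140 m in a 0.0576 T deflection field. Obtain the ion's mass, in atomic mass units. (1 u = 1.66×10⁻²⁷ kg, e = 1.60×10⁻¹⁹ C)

v = E/B₁ = 5.47×10^5 m/s.
From r = mv/(qB₂), m = qB₂r/v = (1×1.60×10^-19)(0.0576)(0.140) / (5.47×10^5) = 2.36×10^-27 kg.
In atomic mass units: m = 2.36×10^-27 / 1.66×10^-27 = 1.42 u.

m ≈ 1.42 u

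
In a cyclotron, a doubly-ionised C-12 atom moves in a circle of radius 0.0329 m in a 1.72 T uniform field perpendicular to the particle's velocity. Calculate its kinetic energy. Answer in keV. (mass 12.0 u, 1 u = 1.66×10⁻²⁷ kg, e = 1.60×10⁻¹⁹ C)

K ≈ 51.4 keV

v = qBr/m = (2×1.60×10^-19)(1.72)(0.0329) / (1.99×10^-26) = 9.09×10^5 m/s.
K = ½mv² = 0.5·(1.99×10^-26)·(9.09×10^5)² = 8.23×10^-15 J = 51.4 keV.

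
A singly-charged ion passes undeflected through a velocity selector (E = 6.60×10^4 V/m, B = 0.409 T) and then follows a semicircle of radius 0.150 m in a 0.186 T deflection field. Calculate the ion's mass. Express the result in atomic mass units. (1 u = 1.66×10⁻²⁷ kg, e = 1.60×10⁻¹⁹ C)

m ≈ 16.7 u

v = E/B₁ = 1.61×10^5 m/s.
From r = mv/(qB₂), m = qB₂r/v = (1×1.60×10^-19)(0.186)(0.150) / (1.61×10^5) = 2.77×10^-26 kg.
In atomic mass units: m = 2.77×10^-26 / 1.66×10^-27 = 16.7 u.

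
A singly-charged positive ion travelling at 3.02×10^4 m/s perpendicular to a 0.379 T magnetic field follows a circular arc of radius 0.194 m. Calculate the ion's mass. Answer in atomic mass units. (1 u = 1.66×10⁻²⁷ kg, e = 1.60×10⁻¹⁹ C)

qvB = mv²/r ⇒ m = qBr/v.
m = (1×1.60×10^-19)(0.379)(0.194) / (3.02×10^4) = 3.90×10^-25 kg = 235 u.

m ≈ 235 u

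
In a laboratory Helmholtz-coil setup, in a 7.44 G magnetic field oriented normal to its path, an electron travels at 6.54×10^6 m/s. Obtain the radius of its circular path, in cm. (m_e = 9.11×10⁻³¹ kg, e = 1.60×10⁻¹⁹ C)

The magnetic force provides the centripetal force: qvB = mv²/r, so r = mv/(qB).
r = (9.11×10^-31 kg)(6.54×10^6 m/s) / [(1×1.60×10^-19 C)(7.44×10^-4 T)] = 0.0500 m.

r ≈ 5.00 cm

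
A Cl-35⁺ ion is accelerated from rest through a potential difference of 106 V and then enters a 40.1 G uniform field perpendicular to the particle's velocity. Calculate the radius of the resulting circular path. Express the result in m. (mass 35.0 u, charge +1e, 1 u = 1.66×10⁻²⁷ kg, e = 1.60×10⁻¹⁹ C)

The kinetic energy gained is K = qV = (1×1.60×10^-19)(106) = 1.70×10^-17 J.
v = √(2K/m) = 2.42×10^4 m/s.
r = mv/(qB) = (5.81×10^-26)(2.42×10^4) / [(1×1.60×10^-19)(4.01×10^-3)] = 2.19 m.

r ≈ 2.19 m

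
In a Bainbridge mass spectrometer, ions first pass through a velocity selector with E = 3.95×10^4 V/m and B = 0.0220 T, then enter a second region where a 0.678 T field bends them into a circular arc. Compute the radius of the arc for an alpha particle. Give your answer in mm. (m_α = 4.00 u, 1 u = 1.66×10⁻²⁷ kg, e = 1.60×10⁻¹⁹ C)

The selector passes v = E/B = 3.95×10^4/0.0220 = 1.80×10^6 m/s.
In the deflection region, r = mv/(qB₂) = (6.64×10^-27)(1.80×10^6) / [(2×1.60×10^-19)(0.678)] = 0.0549 m.

r ≈ 54.9 mm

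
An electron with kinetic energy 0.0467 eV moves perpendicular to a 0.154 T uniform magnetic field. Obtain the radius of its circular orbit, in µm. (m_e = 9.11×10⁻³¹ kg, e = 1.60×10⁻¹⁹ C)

Convert the energy: K = 0.0467 eV = 7.47×10^-21 J.
v = √(2K/m) = √(2·7.47×10^-21/9.11×10^-31) = 1.28×10^5 m/s.
r = mv/(qB) = (9.11×10^-31)(1.28×10^5) / [(1×1.60×10^-19)(0.154)] = 4.74×10^-6 m.

r ≈ 4.74 µm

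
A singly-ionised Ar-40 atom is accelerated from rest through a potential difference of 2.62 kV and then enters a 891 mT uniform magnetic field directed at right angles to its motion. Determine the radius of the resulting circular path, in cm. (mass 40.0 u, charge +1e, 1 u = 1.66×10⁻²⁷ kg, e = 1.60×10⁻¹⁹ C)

The kinetic energy gained is K = qV = (1×1.60×10^-19)(2620) = 4.19×10^-16 J.
v = √(2K/m) = 1.12×10^5 m/s.
r = mv/(qB) = (6.64×10^-26)(1.12×10^5) / [(1×1.60×10^-19)(0.891)] = 0.0523 m.

r ≈ 5.23 cm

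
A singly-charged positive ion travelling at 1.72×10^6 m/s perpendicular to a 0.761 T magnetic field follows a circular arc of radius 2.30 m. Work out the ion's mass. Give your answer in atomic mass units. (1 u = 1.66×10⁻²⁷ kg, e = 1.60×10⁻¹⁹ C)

m ≈ 98.1 u

qvB = mv²/r ⇒ m = qBr/v.
m = (1×1.60×10^-19)(0.761)(2.30) / (1.72×10^6) = 1.63×10^-25 kg = 98.1 u.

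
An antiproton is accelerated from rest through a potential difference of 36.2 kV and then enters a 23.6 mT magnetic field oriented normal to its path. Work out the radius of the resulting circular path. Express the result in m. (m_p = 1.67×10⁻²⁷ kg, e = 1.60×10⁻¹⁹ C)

r ≈ 1.16 m

The kinetic energy gained is K = qV = (1×1.60×10^-19)(3.62×10^4) = 5.79×10^-15 J.
v = √(2K/m) = 2.63×10^6 m/s.
r = mv/(qB) = (1.67×10^-27)(2.63×10^6) / [(1×1.60×10^-19)(0.0236)] = 1.16 m.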